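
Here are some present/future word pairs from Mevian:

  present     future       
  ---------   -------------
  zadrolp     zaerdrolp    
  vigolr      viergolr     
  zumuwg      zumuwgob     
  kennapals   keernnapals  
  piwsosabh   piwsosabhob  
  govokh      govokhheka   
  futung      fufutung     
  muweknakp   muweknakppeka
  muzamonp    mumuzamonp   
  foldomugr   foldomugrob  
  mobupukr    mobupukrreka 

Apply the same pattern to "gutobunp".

gugutobunp

vigolr and mobupukr both end in -r yet inflect differently (viergolr, mobupukrreka), so the final letter is not what conditions the rule; the second-to-last letter is.
"gutobunp" has second-to-last letter 'n'. The stems whose second-to-last letter is 'n' (futung → fufutung, muzamonp → mumuzamonp) repeat the first consonant+vowel as a prefix.
So gutobunp → gugutobunp.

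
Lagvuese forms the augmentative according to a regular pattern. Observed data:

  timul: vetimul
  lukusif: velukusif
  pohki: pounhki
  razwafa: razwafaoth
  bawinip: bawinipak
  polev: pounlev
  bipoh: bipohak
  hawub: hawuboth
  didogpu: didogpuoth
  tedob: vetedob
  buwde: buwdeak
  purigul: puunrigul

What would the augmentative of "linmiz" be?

velinmiz

"linmiz" begins with l-. The one such stem in the data (lukusif → velukusif) adds the prefix ve-, so the same rule applies.
The other patterns: stems beginning with b- add -ak; stems beginning with p- insert -un- after the first vowel; stems beginning with d-, h- or r- add -oth.
So linmiz → velinmiz.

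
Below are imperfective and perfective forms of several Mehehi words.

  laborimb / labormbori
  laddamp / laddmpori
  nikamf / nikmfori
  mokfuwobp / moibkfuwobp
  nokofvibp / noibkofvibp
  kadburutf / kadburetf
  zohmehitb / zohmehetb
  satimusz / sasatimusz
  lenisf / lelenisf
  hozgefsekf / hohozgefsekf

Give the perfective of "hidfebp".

hiibdfebp

"hidfebp" has second-to-last letter 'b'. The stems whose second-to-last letter is 'b' (mokfuwobp → moibkfuwobp, nokofvibp → noibkofvibp) insert -ib- after the first vowel.
So hidfebp → hiibdfebp.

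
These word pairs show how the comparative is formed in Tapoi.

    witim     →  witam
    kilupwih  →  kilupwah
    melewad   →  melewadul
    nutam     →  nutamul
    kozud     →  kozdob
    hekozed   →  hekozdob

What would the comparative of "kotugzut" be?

"kotugzut" has last vowel 'u'. The one such stem in the data (kozud → kozdob) deletes the last vowel and adds -ob (as does hekozed), so the same rule applies.
The other patterns: stems whose last vowel is 'i' change the last vowel to 'a'; stems whose last vowel is 'a' add -ul.
So kotugzut → kotugztob.

kotugztob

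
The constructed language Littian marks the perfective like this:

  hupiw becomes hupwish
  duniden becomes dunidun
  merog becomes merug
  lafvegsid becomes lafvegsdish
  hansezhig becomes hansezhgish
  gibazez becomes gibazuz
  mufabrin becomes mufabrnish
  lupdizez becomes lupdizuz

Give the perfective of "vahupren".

vahuprun

hansezhig and merog both end in -g yet inflect differently (hansezhgish, merug), so the final letter is not what conditions the rule; the last vowel is.
"vahupren" has last vowel 'e'. The stems whose last vowel is 'e' (lupdizez → lupdizuz, gibazez → gibazuz, duniden → dunidun) change the last vowel to 'u'.
The other pattern: stems whose last vowel is 'i' delete the last vowel and add -ish.
So vahupren → vahuprun.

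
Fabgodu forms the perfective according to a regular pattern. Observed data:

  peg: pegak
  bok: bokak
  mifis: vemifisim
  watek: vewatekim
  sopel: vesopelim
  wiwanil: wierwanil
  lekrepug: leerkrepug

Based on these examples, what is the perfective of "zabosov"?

zaerbosov

"zabosov" has 3 vowels. The stems with 3 vowels (wiwanil → wierwanil, lekrepug → leerkrepug) insert -er- after the first vowel.
The other patterns: stems with 1 vowel add -ak; stems with 2 vowels add ve- … -im around the stem.
So zabosov → zaerbosov.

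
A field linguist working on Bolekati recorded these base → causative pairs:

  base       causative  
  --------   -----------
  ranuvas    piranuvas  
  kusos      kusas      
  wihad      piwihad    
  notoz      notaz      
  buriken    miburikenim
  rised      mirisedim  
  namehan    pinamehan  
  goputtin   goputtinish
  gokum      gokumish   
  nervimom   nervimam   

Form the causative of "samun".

"samun" has last vowel 'u'. The one such stem in the data (gokum → gokumish) adds -ish, so the same rule applies.
The other patterns: stems whose last vowel is 'e' add mi- … -im around the stem; stems whose last vowel is 'a' add the prefix pi-; stems whose last vowel is 'o' change the last vowel to 'a'.
So samun → samunish.

samunish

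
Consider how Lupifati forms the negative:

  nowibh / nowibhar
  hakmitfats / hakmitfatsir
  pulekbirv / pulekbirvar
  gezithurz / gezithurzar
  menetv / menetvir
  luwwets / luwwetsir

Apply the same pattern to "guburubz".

guburubzar

menetv and pulekbirv both end in -v yet inflect differently (menetvir, pulekbirvar), so the final letter is not what conditions the rule; the second-to-last letter is.
"guburubz" has second-to-last letter 'b'. The one such stem in the data (nowibh → nowibhar) adds -ar, so the same rule applies.
The other pattern: stems whose second-to-last letter is 't' add -ir.
So guburubz → guburubzar.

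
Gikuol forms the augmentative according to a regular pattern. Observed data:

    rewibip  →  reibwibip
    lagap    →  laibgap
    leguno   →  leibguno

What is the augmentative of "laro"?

laibro

Every pair shown (rewibip → reibwibip, lagap → laibgap, leguno → leibguno) follows the same rule: insert -ib- after the first vowel.
So laro → laibro.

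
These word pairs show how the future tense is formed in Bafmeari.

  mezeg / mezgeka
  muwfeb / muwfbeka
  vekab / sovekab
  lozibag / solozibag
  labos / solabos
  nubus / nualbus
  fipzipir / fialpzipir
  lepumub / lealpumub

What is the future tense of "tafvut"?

taalfvut

muwfeb and vekab both end in -b yet inflect differently (muwfbeka, sovekab), so the final letter is not what conditions the rule; the last vowel is.
"tafvut" has last vowel 'u'. The stems whose last vowel is 'u' (nubus → nualbus, lepumub → lealpumub) insert -al- after the first vowel.
The other patterns: stems whose last vowel is 'e' delete the last vowel and add -eka; stems whose last vowel is 'a' or 'o' add the prefix so-.
So tafvut → taalfvut.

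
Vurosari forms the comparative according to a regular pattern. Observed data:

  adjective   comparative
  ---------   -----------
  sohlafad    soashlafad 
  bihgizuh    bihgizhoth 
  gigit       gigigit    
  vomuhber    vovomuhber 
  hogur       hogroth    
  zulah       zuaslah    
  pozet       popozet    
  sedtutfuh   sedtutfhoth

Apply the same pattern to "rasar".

zulah and bihgizuh both end in -h yet inflect differently (zuaslah, bihgizhoth), so the final letter is not what conditions the rule; the last vowel is.
"rasar" has last vowel 'a'. The stems whose last vowel is 'a' (zulah → zuaslah, sohlafad → soashlafad) insert -as- after the first vowel.
So rasar → raassar.

raassar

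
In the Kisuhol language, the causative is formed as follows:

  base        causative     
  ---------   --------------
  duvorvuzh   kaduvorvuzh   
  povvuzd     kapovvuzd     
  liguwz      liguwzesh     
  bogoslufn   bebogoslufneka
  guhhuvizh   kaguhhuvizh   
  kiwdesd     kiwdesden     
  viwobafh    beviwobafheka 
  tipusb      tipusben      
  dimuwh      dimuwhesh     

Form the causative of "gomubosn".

gomubosnen

dimuwh and duvorvuzh both end in -h yet inflect differently (dimuwhesh, kaduvorvuzh), so the final letter is not what conditions the rule; the second-to-last letter is.
"gomubosn" has second-to-last letter 's'. The stems whose second-to-last letter is 's' (kiwdesd → kiwdesden, tipusb → tipusben) add -en.
The other patterns: stems whose second-to-last letter is 'w' add -esh; stems whose second-to-last letter is 'z' add the prefix ka-; stems whose second-to-last letter is 'f' add be- … -eka around the stem.
So gomubosn → gomubosnen.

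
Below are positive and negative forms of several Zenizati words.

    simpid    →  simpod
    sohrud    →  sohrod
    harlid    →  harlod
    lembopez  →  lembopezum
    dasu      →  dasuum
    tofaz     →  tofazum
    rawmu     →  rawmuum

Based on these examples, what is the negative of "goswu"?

goswuum

"goswu" ends in -u. The stems ending in -u (dasu → dasuum, rawmu → rawmuum) add -um.
So goswu → goswuum.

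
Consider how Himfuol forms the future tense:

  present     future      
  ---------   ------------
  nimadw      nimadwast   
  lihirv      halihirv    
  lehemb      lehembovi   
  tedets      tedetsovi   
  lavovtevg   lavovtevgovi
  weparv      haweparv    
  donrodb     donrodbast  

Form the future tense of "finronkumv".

finronkumvovi

"finronkumv" has second-to-last letter 'm'. The one such stem in the data (lehemb → lehembovi) adds -ovi, so the same rule applies.
The other patterns: stems whose second-to-last letter is 'd' add -ast; stems whose second-to-last letter is 'r' add the prefix ha-.
So finronkumv → finronkumvovi.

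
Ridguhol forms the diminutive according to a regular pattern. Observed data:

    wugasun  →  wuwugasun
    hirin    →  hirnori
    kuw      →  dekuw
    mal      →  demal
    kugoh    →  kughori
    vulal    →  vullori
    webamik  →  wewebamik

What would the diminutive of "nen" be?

mal and vulal both end in -l yet inflect differently (demal, vullori), so the final letter is not what conditions the rule; the number of vowels is.
"nen" has 1 vowel. The stems with 1 vowel (mal → demal, kuw → dekuw) add the prefix de-.
The other patterns: stems with 2 vowels delete the last vowel and add -ori; stems with 3 vowels repeat the first consonant+vowel as a prefix.
So nen → denen.

denen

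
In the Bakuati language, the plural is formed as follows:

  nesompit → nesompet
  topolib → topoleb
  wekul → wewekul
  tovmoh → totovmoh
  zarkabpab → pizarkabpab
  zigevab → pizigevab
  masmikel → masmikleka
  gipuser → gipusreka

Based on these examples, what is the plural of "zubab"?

pizubab

topolib and zarkabpab both end in -b yet inflect differently (topoleb, pizarkabpab), so the final letter is not what conditions the rule; the last vowel is.
"zubab" has last vowel 'a'. The stems whose last vowel is 'a' (zarkabpab → pizarkabpab, zigevab → pizigevab) add the prefix pi-.
So zubab → pizubab.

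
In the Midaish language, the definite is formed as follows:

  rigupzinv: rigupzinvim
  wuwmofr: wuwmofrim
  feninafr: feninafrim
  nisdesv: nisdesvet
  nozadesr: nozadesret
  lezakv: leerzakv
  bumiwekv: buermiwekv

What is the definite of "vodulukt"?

voerdulukt

"vodulukt" has second-to-last letter 'k'. The stems whose second-to-last letter is 'k' (lezakv → leerzakv, bumiwekv → buermiwekv) insert -er- after the first vowel.
So vodulukt → voerdulukt.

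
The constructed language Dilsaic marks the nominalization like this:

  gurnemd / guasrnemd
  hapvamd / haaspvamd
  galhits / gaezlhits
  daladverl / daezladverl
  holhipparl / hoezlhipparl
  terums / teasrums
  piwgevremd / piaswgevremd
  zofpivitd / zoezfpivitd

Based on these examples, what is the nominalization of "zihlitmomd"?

ziashlitmomd

terums and galhits both end in -s yet inflect differently (teasrums, gaezlhits), so the final letter is not what conditions the rule; the second-to-last letter is.
"zihlitmomd" has second-to-last letter 'm'. The stems whose second-to-last letter is 'm' (gurnemd → guasrnemd, piwgevremd → piaswgevremd, hapvamd → haaspvamd) insert -as- after the first vowel.
The other pattern: stems whose second-to-last letter is 'r' or 't' insert -ez- after the first vowel.
So zihlitmomd → ziashlitmomd.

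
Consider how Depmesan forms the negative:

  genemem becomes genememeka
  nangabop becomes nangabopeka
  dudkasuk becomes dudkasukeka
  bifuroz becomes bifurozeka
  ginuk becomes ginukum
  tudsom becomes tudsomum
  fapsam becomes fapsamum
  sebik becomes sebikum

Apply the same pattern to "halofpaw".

halofpaweka

"halofpaw" has 3 vowels. The stems with 3 vowels (genemem → genememeka, nangabop → nangabopeka, dudkasuk → dudkasukeka) add -eka.
So halofpaw → halofpaweka.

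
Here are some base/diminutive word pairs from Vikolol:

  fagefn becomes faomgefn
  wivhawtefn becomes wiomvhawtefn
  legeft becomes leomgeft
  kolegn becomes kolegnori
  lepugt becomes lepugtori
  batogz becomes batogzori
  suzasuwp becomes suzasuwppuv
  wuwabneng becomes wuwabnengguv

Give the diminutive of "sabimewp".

"sabimewp" has second-to-last letter 'w'. The one such stem in the data (suzasuwp → suzasuwppuv) doubles the final consonant and adds -uv (as does wuwabneng), so the same rule applies.
The other patterns: stems whose second-to-last letter is 'f' insert -om- after the first vowel; stems whose second-to-last letter is 'g' add -ori.
So sabimewp → sabimewppuv.

sabimewppuv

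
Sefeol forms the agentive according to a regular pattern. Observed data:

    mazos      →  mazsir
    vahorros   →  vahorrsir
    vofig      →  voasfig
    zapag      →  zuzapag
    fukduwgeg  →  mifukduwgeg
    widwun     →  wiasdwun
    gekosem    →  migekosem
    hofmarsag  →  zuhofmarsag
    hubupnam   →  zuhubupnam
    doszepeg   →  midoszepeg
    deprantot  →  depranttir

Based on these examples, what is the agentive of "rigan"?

hofmarsag and doszepeg both end in -g yet inflect differently (zuhofmarsag, midoszepeg), so the final letter is not what conditions the rule; the last vowel is.
"rigan" has last vowel 'a'. The stems whose last vowel is 'a' (hofmarsag → zuhofmarsag, zapag → zuzapag, hubupnam → zuhubupnam) add the prefix zu-.
The other patterns: stems whose last vowel is 'e' add the prefix mi-; stems whose last vowel is 'o' delete the last vowel and add -ir; stems whose last vowel is 'i' or 'u' insert -as- after the first vowel.
So rigan → zurigan.

zurigan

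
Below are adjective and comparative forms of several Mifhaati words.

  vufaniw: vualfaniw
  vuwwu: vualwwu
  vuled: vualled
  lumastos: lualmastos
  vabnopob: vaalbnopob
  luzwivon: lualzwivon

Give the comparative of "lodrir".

Every pair shown (vufaniw → vualfaniw, vuwwu → vualwwu, vuled → vualled, …) follows the same rule: insert -al- after the first vowel.
So lodrir → loaldrir.

loaldrir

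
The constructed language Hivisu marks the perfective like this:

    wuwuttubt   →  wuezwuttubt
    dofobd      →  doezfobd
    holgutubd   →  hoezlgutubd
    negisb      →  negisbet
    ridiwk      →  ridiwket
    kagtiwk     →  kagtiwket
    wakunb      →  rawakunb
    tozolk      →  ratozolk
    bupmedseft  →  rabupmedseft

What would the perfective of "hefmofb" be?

rahefmofb

negisb and wakunb both end in -b yet inflect differently (negisbet, rawakunb), so the final letter is not what conditions the rule; the second-to-last letter is.
"hefmofb" has second-to-last letter 'f'. The one such stem in the data (bupmedseft → rabupmedseft) adds the prefix ra-, so the same rule applies.
So hefmofb → rahefmofb.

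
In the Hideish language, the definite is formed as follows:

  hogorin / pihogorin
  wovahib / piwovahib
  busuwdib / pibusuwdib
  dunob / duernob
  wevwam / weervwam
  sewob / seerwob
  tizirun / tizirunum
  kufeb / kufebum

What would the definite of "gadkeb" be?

gadkebum

wovahib and dunob both end in -b yet inflect differently (piwovahib, duernob), so the final letter is not what conditions the rule; the last vowel is.
"gadkeb" has last vowel 'e'. The one such stem in the data (kufeb → kufebum) adds -um, so the same rule applies.
The other patterns: stems whose last vowel is 'i' add the prefix pi-; stems whose last vowel is 'a' or 'o' insert -er- after the first vowel.
So gadkeb → gadkebum.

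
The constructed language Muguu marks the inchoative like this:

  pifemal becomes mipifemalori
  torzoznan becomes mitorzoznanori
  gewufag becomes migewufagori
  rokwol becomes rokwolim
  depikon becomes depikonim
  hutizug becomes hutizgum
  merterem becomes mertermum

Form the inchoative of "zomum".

pifemal and rokwol both end in -l yet inflect differently (mipifemalori, rokwolim), so the final letter is not what conditions the rule; the last vowel is.
"zomum" has last vowel 'u'. The one such stem in the data (hutizug → hutizgum) deletes the last vowel and adds -um (as does merterem), so the same rule applies.
So zomum → zommum.

zommum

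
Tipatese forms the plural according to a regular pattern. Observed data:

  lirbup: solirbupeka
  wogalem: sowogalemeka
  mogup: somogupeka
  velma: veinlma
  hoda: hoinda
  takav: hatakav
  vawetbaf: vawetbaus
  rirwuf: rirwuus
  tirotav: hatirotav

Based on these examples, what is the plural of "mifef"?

mifeus

velma and tirotav both have last vowel 'a' yet inflect differently (veinlma, hatirotav), so the last vowel is not what conditions the rule; the final letter is.
"mifef" ends in -f. The stems ending in -f (vawetbaf → vawetbaus, rirwuf → rirwuus) drop the final letter and add -us.
So mifef → mifeus.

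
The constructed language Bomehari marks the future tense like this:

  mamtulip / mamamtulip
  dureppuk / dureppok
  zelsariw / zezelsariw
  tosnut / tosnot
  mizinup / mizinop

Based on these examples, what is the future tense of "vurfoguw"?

mamtulip and mizinup both end in -p yet inflect differently (mamamtulip, mizinop), so the final letter is not what conditions the rule; the last vowel is.
"vurfoguw" has last vowel 'u'. The stems whose last vowel is 'u' (tosnut → tosnot, mizinup → mizinop, dureppuk → dureppok) change the last vowel to 'o'.
The other pattern: stems whose last vowel is 'i' repeat the first consonant+vowel as a prefix.
So vurfoguw → vurfogow.

vurfogow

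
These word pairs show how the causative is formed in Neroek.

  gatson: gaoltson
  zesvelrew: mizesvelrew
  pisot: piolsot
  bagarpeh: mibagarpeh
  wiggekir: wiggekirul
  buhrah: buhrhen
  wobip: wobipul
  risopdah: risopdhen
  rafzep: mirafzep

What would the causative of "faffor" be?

faolffor

wobip and rafzep both end in -p yet inflect differently (wobipul, mirafzep), so the final letter is not what conditions the rule; the last vowel is.
"faffor" has last vowel 'o'. The stems whose last vowel is 'o' (gatson → gaoltson, pisot → piolsot) insert -ol- after the first vowel.
So faffor → faolffor.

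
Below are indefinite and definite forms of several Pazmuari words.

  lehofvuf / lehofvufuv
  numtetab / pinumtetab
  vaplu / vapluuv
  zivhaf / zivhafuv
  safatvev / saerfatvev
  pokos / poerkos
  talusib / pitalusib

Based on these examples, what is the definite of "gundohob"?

"gundohob" ends in -b. The stems ending in -b (talusib → pitalusib, numtetab → pinumtetab) add the prefix pi-.
The other patterns: stems ending in -f or -u add -uv; stems ending in -s or -v insert -er- after the first vowel.
So gundohob → pigundohob.

pigundohob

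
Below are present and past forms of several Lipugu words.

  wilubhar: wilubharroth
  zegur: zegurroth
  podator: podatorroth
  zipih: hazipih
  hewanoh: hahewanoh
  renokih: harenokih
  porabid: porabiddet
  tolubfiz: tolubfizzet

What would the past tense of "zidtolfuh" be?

podator and hewanoh both have last vowel 'o' yet inflect differently (podatorroth, hahewanoh), so the last vowel is not what conditions the rule; the final letter is.
"zidtolfuh" ends in -h. The stems ending in -h (zipih → hazipih, hewanoh → hahewanoh, renokih → harenokih) add the prefix ha-.
The other patterns: stems ending in -r double the final consonant and add -oth; stems ending in -d or -z double the final consonant and add -et.
So zidtolfuh → hazidtolfuh.

hazidtolfuh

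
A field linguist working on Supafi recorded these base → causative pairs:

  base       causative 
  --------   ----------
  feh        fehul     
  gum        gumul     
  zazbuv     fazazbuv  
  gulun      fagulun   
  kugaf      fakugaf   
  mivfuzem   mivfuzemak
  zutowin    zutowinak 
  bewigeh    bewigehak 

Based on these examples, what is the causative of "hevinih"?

hevinihak

gum and mivfuzem both end in -m yet inflect differently (gumul, mivfuzemak), so the final letter is not what conditions the rule; the number of vowels is.
"hevinih" has 3 vowels. The stems with 3 vowels (mivfuzem → mivfuzemak, zutowin → zutowinak, bewigeh → bewigehak) add -ak.
So hevinih → hevinihak.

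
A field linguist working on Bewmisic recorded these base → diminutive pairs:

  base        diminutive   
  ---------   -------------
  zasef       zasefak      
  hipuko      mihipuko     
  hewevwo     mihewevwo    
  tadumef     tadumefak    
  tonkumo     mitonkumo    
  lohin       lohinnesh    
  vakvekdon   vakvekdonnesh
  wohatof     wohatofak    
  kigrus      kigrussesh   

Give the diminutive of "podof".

podofak

tonkumo and wohatof both have last vowel 'o' yet inflect differently (mitonkumo, wohatofak), so the last vowel is not what conditions the rule; the final letter is.
"podof" ends in -f. The stems ending in -f (tadumef → tadumefak, zasef → zasefak, wohatof → wohatofak) add -ak.
So podof → podofak.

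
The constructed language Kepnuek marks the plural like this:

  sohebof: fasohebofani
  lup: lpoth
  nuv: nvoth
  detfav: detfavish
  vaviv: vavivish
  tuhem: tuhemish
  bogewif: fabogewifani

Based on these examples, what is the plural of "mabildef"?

famabildefani

"mabildef" has 3 vowels. The stems with 3 vowels (sohebof → fasohebofani, bogewif → fabogewifani) add fa- … -ani around the stem.
So mabildef → famabildefani.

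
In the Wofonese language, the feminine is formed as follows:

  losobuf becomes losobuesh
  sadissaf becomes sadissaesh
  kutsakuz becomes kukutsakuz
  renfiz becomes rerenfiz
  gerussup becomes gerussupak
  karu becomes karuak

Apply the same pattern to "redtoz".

reredtoz

losobuf and kutsakuz both have last vowel 'u' yet inflect differently (losobuesh, kukutsakuz), so the last vowel is not what conditions the rule; the final letter is.
"redtoz" ends in -z. The stems ending in -z (kutsakuz → kukutsakuz, renfiz → rerenfiz) repeat the first consonant+vowel as a prefix.
The other patterns: stems ending in -f drop the final letter and add -esh; stems ending in -p or -u add -ak.
So redtoz → reredtoz.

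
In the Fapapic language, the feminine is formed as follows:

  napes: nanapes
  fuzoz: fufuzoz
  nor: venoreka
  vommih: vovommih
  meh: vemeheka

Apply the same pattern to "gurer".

gugurer

vommih and meh both end in -h yet inflect differently (vovommih, vemeheka), so the final letter is not what conditions the rule; the number of vowels is.
"gurer" has 2 vowels. The stems with 2 vowels (napes → nanapes, vommih → vovommih, fuzoz → fufuzoz) repeat the first consonant+vowel as a prefix.
So gurer → gugurer.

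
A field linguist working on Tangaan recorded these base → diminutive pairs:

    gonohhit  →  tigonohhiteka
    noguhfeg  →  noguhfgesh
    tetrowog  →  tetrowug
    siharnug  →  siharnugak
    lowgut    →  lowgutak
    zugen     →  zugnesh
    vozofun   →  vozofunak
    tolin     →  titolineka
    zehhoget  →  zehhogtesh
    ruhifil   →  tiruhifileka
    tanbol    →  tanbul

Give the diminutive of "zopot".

"zopot" has last vowel 'o'. The stems whose last vowel is 'o' (tetrowog → tetrowug, tanbol → tanbul) change the last vowel to 'u'.
So zopot → zoput.

zoput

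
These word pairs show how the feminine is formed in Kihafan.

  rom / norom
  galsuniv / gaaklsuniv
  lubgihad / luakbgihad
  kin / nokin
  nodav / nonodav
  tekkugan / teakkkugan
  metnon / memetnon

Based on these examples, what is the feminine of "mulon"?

mumulon

"mulon" has 2 vowels. The stems with 2 vowels (metnon → memetnon, nodav → nonodav) repeat the first consonant+vowel as a prefix.
So mulon → mumulon.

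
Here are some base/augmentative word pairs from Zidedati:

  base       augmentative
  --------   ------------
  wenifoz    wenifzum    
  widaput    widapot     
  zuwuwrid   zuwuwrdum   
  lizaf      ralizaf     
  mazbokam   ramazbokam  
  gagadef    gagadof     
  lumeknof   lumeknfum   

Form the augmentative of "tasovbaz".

lizaf and lumeknof both end in -f yet inflect differently (ralizaf, lumeknfum), so the final letter is not what conditions the rule; the last vowel is.
"tasovbaz" has last vowel 'a'. The stems whose last vowel is 'a' (lizaf → ralizaf, mazbokam → ramazbokam) add the prefix ra-.
So tasovbaz → ratasovbaz.

ratasovbaz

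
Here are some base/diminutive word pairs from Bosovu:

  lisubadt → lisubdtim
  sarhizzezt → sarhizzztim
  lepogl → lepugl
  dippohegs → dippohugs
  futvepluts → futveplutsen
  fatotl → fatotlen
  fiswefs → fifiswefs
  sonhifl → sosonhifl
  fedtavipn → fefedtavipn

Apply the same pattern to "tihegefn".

dippohegs and futvepluts both end in -s yet inflect differently (dippohugs, futveplutsen), so the final letter is not what conditions the rule; the second-to-last letter is.
"tihegefn" has second-to-last letter 'f'. The stems whose second-to-last letter is 'f' (fiswefs → fifiswefs, sonhifl → sosonhifl) repeat the first consonant+vowel as a prefix.
So tihegefn → titihegefn.

titihegefn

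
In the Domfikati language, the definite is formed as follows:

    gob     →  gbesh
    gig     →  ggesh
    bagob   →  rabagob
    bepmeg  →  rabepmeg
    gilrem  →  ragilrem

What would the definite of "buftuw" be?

gob and bagob both end in -b yet inflect differently (gbesh, rabagob), so the final letter is not what conditions the rule; the number of vowels is.
"buftuw" has 2 vowels. The stems with 2 vowels (bagob → rabagob, bepmeg → rabepmeg, gilrem → ragilrem) add the prefix ra-.
The other pattern: stems with 1 vowel delete the last vowel and add -esh.
So buftuw → rabuftuw.

rabuftuw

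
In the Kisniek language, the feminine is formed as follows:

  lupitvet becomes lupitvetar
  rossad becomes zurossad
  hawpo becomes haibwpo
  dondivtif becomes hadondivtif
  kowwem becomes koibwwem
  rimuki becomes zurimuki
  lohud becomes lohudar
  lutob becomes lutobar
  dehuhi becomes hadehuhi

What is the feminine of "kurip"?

kuibrip

"kurip" begins with k-. The one such stem in the data (kowwem → koibwwem) inserts -ib- after the first vowel (as does hawpo), so the same rule applies.
The other patterns: stems beginning with l- add -ar; stems beginning with r- add the prefix zu-; stems beginning with d- add the prefix ha-.
So kurip → kuibrip.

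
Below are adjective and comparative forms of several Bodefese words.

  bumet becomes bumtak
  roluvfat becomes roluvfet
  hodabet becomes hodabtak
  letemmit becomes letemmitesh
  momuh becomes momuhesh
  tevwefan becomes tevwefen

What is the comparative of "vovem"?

"vovem" has last vowel 'e'. The stems whose last vowel is 'e' (hodabet → hodabtak, bumet → bumtak) delete the last vowel and add -ak.
The other patterns: stems whose last vowel is 'i' or 'u' add -esh; stems whose last vowel is 'a' change the last vowel to 'e'.
So vovem → vovmak.

vovmak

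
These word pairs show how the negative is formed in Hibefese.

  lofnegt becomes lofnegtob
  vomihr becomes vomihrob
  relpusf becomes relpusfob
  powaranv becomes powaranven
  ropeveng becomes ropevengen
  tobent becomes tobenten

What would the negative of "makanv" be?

makanven

tobent and lofnegt both end in -t yet inflect differently (tobenten, lofnegtob), so the final letter is not what conditions the rule; the second-to-last letter is.
"makanv" has second-to-last letter 'n'. The stems whose second-to-last letter is 'n' (ropeveng → ropevengen, tobent → tobenten, powaranv → powaranven) add -en.
The other pattern: stems whose second-to-last letter is 'g', 'h' or 's' add -ob.
So makanv → makanven.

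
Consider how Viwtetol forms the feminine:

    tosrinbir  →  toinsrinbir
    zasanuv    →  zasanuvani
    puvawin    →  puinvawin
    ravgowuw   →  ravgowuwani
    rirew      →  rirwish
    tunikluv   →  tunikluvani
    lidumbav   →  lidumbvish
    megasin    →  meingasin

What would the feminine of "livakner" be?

livaknrish

tunikluv and lidumbav both end in -v yet inflect differently (tunikluvani, lidumbvish), so the final letter is not what conditions the rule; the last vowel is.
"livakner" has last vowel 'e'. The one such stem in the data (rirew → rirwish) deletes the last vowel and adds -ish (as does lidumbav), so the same rule applies.
The other patterns: stems whose last vowel is 'u' add -ani; stems whose last vowel is 'i' insert -in- after the first vowel.
So livakner → livaknrish.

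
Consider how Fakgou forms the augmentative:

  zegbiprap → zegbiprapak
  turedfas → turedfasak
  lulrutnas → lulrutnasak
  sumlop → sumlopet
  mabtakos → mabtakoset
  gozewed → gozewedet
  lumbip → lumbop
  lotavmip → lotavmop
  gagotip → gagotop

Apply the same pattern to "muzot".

zegbiprap and sumlop both end in -p yet inflect differently (zegbiprapak, sumlopet), so the final letter is not what conditions the rule; the last vowel is.
"muzot" has last vowel 'o'. The stems whose last vowel is 'o' (sumlop → sumlopet, mabtakos → mabtakoset) add -et.
The other patterns: stems whose last vowel is 'a' add -ak; stems whose last vowel is 'i' change the last vowel to 'o'.
So muzot → muzotet.

muzotet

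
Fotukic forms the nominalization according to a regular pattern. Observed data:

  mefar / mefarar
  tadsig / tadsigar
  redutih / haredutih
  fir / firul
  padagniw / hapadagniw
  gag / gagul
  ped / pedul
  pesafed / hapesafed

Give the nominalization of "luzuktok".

haluzuktok

fir and mefar both end in -r yet inflect differently (firul, mefarar), so the final letter is not what conditions the rule; the number of vowels is.
"luzuktok" has 3 vowels. The stems with 3 vowels (padagniw → hapadagniw, pesafed → hapesafed, redutih → haredutih) add the prefix ha-.
The other patterns: stems with 1 vowel add -ul; stems with 2 vowels add -ar.
So luzuktok → haluzuktok.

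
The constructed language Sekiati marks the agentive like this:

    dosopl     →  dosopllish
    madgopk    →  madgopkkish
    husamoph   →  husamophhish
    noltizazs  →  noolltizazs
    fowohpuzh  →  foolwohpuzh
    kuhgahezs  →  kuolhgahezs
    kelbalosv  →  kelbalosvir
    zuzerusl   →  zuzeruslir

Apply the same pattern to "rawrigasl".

rawrigaslir

"rawrigasl" has second-to-last letter 's'. The stems whose second-to-last letter is 's' (kelbalosv → kelbalosvir, zuzerusl → zuzeruslir) add -ir.
The other patterns: stems whose second-to-last letter is 'p' double the final consonant and add -ish; stems whose second-to-last letter is 'z' insert -ol- after the first vowel.
So rawrigasl → rawrigaslir.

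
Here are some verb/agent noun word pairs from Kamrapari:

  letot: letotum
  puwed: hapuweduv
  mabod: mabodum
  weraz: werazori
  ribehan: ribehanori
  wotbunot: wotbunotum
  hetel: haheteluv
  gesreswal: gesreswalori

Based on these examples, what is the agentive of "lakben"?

halakbenuv

puwed and mabod both end in -d yet inflect differently (hapuweduv, mabodum), so the final letter is not what conditions the rule; the last vowel is.
"lakben" has last vowel 'e'. The stems whose last vowel is 'e' (puwed → hapuweduv, hetel → haheteluv) add ha- … -uv around the stem.
The other patterns: stems whose last vowel is 'o' add -um; stems whose last vowel is 'a' add -ori.
So lakben → halakbenuv.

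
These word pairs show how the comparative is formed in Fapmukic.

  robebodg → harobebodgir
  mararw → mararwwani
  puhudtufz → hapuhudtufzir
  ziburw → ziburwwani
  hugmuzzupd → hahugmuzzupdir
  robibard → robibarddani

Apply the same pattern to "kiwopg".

hakiwopgir

robibard and hugmuzzupd both end in -d yet inflect differently (robibarddani, hahugmuzzupdir), so the final letter is not what conditions the rule; the second-to-last letter is.
"kiwopg" has second-to-last letter 'p'. The one such stem in the data (hugmuzzupd → hahugmuzzupdir) adds ha- … -ir around the stem, so the same rule applies.
The other pattern: stems whose second-to-last letter is 'r' double the final consonant and add -ani.
So kiwopg → hakiwopgir.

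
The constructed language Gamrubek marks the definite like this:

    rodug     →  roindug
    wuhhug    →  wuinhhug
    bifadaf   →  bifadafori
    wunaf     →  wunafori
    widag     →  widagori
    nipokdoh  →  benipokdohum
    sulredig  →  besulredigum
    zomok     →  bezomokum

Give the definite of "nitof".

benitofum

rodug and widag both end in -g yet inflect differently (roindug, widagori), so the final letter is not what conditions the rule; the last vowel is.
"nitof" has last vowel 'o'. The stems whose last vowel is 'o' (nipokdoh → benipokdohum, zomok → bezomokum) add be- … -um around the stem.
So nitof → benitofum.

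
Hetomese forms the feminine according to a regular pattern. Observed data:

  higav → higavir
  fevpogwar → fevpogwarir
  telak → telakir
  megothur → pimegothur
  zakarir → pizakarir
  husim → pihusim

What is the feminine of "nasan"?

nasanir

"nasan" has last vowel 'a'. The stems whose last vowel is 'a' (higav → higavir, fevpogwar → fevpogwarir, telak → telakir) add -ir.
So nasan → nasanir.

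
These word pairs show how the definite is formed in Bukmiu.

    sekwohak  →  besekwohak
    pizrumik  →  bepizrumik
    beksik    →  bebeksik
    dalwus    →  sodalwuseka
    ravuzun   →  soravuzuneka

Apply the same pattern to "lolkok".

belolkok

sekwohak and ravuzun both have 3 vowels yet inflect differently (besekwohak, soravuzuneka), so the number of vowels is not what conditions the rule; the final letter is.
"lolkok" ends in -k. The stems ending in -k (beksik → bebeksik, sekwohak → besekwohak, pizrumik → bepizrumik) add the prefix be-.
So lolkok → belolkok.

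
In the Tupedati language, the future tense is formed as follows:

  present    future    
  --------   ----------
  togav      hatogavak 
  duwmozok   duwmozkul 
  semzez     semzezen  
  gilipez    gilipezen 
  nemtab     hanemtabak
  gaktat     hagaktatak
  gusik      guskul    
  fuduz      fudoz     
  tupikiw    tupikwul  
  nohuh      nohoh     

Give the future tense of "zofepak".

"zofepak" has last vowel 'a'. The stems whose last vowel is 'a' (nemtab → hanemtabak, gaktat → hagaktatak, togav → hatogavak) add ha- … -ak around the stem.
The other patterns: stems whose last vowel is 'e' add -en; stems whose last vowel is 'i' or 'o' delete the last vowel and add -ul; stems whose last vowel is 'u' change the last vowel to 'o'.
So zofepak → hazofepakak.

hazofepakak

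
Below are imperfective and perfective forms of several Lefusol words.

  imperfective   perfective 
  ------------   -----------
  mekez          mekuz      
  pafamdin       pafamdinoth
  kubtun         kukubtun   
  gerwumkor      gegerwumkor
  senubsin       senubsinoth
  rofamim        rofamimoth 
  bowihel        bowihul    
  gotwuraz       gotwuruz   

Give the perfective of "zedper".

"zedper" has last vowel 'e'. The stems whose last vowel is 'e' (bowihel → bowihul, mekez → mekuz) change the last vowel to 'u'.
So zedper → zedpur.

zedpur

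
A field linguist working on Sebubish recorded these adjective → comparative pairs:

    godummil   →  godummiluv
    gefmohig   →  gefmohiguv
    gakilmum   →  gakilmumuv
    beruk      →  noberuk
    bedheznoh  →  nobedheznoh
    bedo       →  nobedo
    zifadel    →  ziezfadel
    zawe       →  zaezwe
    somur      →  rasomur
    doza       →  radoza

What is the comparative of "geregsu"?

godummil and zifadel both end in -l yet inflect differently (godummiluv, ziezfadel), so the final letter is not what conditions the rule; the first letter is.
"geregsu" begins with g-. The stems beginning with g- (godummil → godummiluv, gefmohig → gefmohiguv, gakilmum → gakilmumuv) add -uv.
The other patterns: stems beginning with b- add the prefix no-; stems beginning with z- insert -ez- after the first vowel; stems beginning with d- or s- add the prefix ra-.
So geregsu → geregsuuv.

geregsuuv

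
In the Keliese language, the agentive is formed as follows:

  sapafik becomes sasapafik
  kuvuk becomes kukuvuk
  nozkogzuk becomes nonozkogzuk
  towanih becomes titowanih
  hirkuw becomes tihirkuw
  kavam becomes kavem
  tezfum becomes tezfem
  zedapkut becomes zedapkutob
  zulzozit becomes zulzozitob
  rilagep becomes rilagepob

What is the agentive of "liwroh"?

"liwroh" ends in -h. The one such stem in the data (towanih → titowanih) adds the prefix ti-, so the same rule applies.
The other patterns: stems ending in -k repeat the first consonant+vowel as a prefix; stems ending in -m change the last vowel to 'e'; stems ending in -p or -t add -ob.
So liwroh → tiliwroh.

tiliwroh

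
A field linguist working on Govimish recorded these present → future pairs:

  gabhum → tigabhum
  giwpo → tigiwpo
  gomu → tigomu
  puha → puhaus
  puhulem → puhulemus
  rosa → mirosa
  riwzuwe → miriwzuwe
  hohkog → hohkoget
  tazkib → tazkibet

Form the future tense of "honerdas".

gabhum and puhulem both end in -m yet inflect differently (tigabhum, puhulemus), so the final letter is not what conditions the rule; the first letter is.
"honerdas" begins with h-. The one such stem in the data (hohkog → hohkoget) adds -et, so the same rule applies.
So honerdas → honerdaset.

honerdaset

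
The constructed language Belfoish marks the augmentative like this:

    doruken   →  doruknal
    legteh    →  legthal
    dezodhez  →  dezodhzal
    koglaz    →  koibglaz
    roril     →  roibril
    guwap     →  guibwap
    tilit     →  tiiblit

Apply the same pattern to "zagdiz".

zaibgdiz

"zagdiz" has last vowel 'i'. The stems whose last vowel is 'i' (roril → roibril, tilit → tiiblit) insert -ib- after the first vowel.
The other pattern: stems whose last vowel is 'e' delete the last vowel and add -al.
So zagdiz → zaibgdiz.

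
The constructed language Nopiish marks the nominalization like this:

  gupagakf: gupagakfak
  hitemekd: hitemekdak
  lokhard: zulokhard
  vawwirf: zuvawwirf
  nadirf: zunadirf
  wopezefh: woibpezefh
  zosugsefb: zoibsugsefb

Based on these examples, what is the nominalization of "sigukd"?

hitemekd and lokhard both end in -d yet inflect differently (hitemekdak, zulokhard), so the final letter is not what conditions the rule; the second-to-last letter is.
"sigukd" has second-to-last letter 'k'. The stems whose second-to-last letter is 'k' (gupagakf → gupagakfak, hitemekd → hitemekdak) add -ak.
So sigukd → sigukdak.

sigukdak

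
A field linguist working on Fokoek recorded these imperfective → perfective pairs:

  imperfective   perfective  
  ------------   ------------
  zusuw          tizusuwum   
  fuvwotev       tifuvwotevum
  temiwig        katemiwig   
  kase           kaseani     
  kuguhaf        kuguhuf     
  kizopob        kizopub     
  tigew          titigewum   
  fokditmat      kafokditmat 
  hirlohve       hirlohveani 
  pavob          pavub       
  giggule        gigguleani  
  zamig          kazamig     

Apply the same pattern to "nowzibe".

fuvwotev and kase both have last vowel 'e' yet inflect differently (tifuvwotevum, kaseani), so the last vowel is not what conditions the rule; the final letter is.
"nowzibe" ends in -e. The stems ending in -e (kase → kaseani, giggule → gigguleani, hirlohve → hirlohveani) add -ani.
The other patterns: stems ending in -v or -w add ti- … -um around the stem; stems ending in -g or -t add the prefix ka-; stems ending in -b or -f change the last vowel to 'u'.
So nowzibe → nowzibeani.

nowzibeani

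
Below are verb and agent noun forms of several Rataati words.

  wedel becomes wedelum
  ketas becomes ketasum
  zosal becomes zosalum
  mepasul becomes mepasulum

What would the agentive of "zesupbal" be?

Every pair shown (wedel → wedelum, ketas → ketasum, zosal → zosalum, …) follows the same rule: add -um.
So zesupbal → zesupbalum.

zesupbalum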